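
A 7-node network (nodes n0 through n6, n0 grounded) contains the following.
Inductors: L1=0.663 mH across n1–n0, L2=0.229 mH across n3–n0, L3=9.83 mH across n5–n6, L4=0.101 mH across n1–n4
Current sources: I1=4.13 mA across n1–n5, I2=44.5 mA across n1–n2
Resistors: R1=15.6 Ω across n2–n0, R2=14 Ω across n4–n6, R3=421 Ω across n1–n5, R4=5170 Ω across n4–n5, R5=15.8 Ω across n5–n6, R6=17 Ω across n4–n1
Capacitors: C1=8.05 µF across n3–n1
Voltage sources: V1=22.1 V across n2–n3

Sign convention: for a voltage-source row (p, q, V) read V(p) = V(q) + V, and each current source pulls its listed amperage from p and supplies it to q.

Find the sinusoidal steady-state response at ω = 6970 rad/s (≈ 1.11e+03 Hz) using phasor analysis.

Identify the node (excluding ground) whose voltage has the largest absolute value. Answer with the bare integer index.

Apply KCL at each of the 6 non-ground nodes and solve the resulting linear system.
Node n1: branches {L1, I1, I2, R3, R6, L4, C1} → V_1 = 0.09901+0.5730j
Node n2: branches {R1, I2, V1} → V_2 = 21.82-2.430j
Node n3: branches {L2, C1, V1} → V_3 = -0.2828-2.430j
Node n4: branches {R2, R4, R6, L4} → V_4 = 0.09914+0.5758j
Node n5: branches {I1, R3, R4, R5, L3} → V_5 = 0.2107+0.5880j
Node n6: branches {R2, R5, L3} → V_6 = 0.1529+0.5752j
Source currents: i(V1)=-1.354+0.1558j

2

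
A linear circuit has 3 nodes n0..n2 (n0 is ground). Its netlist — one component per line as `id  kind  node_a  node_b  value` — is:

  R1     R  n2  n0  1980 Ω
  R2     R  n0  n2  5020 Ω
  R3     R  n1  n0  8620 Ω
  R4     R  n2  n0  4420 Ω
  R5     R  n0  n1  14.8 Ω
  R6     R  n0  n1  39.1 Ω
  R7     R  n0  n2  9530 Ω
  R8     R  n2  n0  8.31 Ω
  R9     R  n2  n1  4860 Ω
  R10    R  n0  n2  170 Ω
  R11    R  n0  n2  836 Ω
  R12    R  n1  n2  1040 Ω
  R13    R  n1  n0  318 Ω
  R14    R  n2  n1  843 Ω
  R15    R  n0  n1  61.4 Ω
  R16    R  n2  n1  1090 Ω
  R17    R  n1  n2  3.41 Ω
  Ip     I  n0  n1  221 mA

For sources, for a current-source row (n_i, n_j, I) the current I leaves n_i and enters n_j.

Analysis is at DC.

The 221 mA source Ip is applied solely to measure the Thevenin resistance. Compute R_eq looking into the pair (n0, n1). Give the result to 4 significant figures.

Apply KCL at each of the 2 non-ground nodes and solve the resulting linear system.
Node n1: branches {R3, R5, R6, R9, R12, R13, R14, R15, R16, R17, Ip} → V_1 = 1.092
Node n2: branches {R1, R2, R4, R7, R8, R9, R10, R11, R12, R14, R16, R17} → V_2 = 0.7622

R_eq = 4.943 Ω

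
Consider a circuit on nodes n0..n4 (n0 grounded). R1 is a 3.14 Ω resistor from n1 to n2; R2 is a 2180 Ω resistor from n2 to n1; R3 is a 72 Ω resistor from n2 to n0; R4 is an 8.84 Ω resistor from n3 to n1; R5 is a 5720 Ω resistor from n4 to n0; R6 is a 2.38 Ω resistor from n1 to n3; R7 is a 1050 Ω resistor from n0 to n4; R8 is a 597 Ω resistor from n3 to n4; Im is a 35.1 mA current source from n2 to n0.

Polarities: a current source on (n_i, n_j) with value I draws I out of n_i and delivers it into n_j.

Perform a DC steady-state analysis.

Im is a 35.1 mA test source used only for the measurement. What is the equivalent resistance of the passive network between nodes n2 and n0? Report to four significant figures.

Element admittances at DC:
  Y(R1) = 0.3185 S between n1,n2
  Y(R2) = 0.0004587 S between n2,n1
  Y(R3) = 0.01389 S between n2,n0
  Y(R4) = 0.1131 S between n3,n1
  Y(R5) = 0.0001748 S between n4,n0
  Y(R6) = 0.4202 S between n1,n3
  Y(R7) = 0.0009524 S between n0,n4
  Y(R8) = 0.001675 S between n3,n4
  Im: injects 0.0351 A into n0 (from n2)
Assemble and solve the 4×4 MNA system:
  V(n1)=-2.406  V(n2)=-2.411  V(n3)=-2.403  V(n4)=-1.436

R_eq = 68.68 Ω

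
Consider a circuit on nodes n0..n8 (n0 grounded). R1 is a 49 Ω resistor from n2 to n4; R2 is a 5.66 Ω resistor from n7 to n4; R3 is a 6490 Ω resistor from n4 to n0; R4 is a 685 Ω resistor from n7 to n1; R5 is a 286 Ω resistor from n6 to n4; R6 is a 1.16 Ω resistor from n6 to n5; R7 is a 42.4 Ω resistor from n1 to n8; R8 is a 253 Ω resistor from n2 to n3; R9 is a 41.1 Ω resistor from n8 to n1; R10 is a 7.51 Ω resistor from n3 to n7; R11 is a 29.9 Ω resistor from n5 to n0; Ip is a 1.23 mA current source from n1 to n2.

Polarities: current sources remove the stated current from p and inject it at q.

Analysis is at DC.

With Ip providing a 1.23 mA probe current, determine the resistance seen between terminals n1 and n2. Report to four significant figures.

Element admittances at DC:
  Y(R1) = 0.02041 S between n2,n4
  Y(R2) = 0.1767 S between n7,n4
  Y(R3) = 0.0001541 S between n4,n0
  Y(R4) = 0.001460 S between n7,n1
  Y(R5) = 0.003497 S between n6,n4
  Y(R6) = 0.8621 S between n6,n5
  Y(R7) = 0.02358 S between n1,n8
  Y(R8) = 0.003953 S between n2,n3
  Y(R9) = 0.02433 S between n8,n1
  Y(R10) = 0.1332 S between n3,n7
  Y(R11) = 0.03344 S between n5,n0
  Ip: injects 0.00123 A into n2 (from n1)
Assemble and solve the 8×8 MNA system:
  V(n1)=-0.8483  V(n2)=0.04982  V(n3)=-0.004152  V(n4)=0.000  V(n5)=0.000  V(n6)=0.000  V(n7)=-0.005754  V(n8)=-0.8483

R_eq = 730.2 Ω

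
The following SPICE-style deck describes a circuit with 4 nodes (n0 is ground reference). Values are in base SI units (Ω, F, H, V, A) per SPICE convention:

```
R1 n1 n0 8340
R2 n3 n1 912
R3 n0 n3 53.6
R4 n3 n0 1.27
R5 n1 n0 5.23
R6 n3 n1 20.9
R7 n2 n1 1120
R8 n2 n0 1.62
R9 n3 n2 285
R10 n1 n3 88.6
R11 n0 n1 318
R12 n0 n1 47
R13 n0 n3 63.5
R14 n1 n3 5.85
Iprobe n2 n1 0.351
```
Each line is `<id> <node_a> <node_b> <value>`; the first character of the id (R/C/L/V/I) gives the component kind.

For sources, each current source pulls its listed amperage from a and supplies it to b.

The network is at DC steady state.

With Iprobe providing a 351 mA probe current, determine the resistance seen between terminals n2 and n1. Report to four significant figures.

MNA unknowns: 3 node voltages V₁..V_3
R1: Y=0.0001199 on G[1,0]
R2: Y=0.001096 on G[3,1]
R3: Y=0.01866 on G[0,3]
R4: Y=0.7874 on G[3,0]
R5: Y=0.1912 on G[1,0]
R6: Y=0.04785 on G[3,1]
R7: Y=0.0008929 on G[2,1]
R8: Y=0.6173 on G[2,0]
R9: Y=0.003509 on G[3,2]
R10: Y=0.01129 on G[1,3]
R11: Y=0.003145 on G[0,1]
R12: Y=0.02128 on G[0,1]
R13: Y=0.01575 on G[0,3]
R14: Y=0.1709 on G[1,3]
Iprobe: z[2]−=0.351, z[1]+=0.351
solve → V1=0.8813, V2=-0.5623, V3=0.1910

R_eq = 4.113 Ω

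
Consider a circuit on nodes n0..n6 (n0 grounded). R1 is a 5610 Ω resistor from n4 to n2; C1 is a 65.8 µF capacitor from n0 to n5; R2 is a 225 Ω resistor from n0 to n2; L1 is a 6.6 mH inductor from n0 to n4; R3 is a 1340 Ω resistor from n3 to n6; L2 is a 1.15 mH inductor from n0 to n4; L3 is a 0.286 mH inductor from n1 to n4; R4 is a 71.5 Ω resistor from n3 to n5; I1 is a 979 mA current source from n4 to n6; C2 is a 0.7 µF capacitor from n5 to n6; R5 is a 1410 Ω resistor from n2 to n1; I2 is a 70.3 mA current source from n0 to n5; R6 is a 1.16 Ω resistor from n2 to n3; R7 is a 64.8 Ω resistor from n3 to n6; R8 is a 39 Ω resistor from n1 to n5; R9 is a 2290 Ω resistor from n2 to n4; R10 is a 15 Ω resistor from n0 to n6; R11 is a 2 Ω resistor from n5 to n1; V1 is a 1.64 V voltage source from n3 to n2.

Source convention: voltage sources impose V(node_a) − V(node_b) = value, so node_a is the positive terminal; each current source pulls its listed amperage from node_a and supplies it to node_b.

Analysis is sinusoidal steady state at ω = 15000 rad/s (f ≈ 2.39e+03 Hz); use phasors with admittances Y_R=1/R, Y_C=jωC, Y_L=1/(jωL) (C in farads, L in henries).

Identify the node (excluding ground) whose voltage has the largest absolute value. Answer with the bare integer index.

6

MNA unknowns: 6 node voltages V₁..V_6 plus 1 source current (V1)
R1: Y=0.0001783+0.000j on G[4,2]
C1: Y=0.000+0.9870j on G[0,5]
R2: Y=0.004444+0.000j on G[0,2]
L1: Y=0.000-0.01010j on G[0,4]
R3: Y=0.0007463+0.000j on G[3,6]
L2: Y=0.000-0.05797j on G[0,4]
L3: Y=0.000-0.2331j on G[1,4]
R4: Y=0.01399+0.000j on G[3,5]
I1: z[4]−=0.979, z[6]+=0.979
C2: Y=0.000+0.01050j on G[5,6]
R5: Y=0.0007092+0.000j on G[2,1]
I2: z[0]−=0.0703, z[5]+=0.0703
R6: Y=0.8621+0.000j on G[2,3]
R7: Y=0.01543+0.000j on G[3,6]
R8: Y=0.02564+0.000j on G[1,5]
R9: Y=0.0004367+0.000j on G[2,4]
R10: Y=0.06667+0.000j on G[0,6]
R11: Y=0.5000+0.000j on G[5,1]
V1: row V3−V2=1.64, i_V1 at 3,2
solve → V1=-1.434+0.4631j, V2=4.303-0.5763j, V3=5.943-0.5763j, V4=-1.114-2.881j, V5=0.04157+0.6062j, V6=12.68-1.715j
aux → i_V1=-1.387-0.001881j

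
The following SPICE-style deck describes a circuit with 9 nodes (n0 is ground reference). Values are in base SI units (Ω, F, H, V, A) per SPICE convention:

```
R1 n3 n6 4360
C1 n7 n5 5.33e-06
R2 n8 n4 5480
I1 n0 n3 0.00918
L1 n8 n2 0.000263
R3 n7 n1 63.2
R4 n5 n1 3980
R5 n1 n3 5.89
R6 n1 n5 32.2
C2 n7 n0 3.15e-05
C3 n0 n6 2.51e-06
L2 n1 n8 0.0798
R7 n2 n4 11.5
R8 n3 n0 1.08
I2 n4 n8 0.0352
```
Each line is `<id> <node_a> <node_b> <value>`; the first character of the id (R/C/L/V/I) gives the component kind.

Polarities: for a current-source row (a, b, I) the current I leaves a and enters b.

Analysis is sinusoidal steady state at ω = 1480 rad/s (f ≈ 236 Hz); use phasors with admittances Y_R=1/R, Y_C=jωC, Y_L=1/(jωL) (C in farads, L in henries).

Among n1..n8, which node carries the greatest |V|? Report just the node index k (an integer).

4

Apply KCL at each of the 8 non-ground nodes and solve the resulting linear system.
Node n1: branches {R3, R4, R5, R6, L2} → V_1 = 0.009113-0.0006039j
Node n2: branches {L1, R7} → V_2 = 0.009112-0.01428j
Node n3: branches {R1, I1, R5, R8} → V_3 = 0.009788-9.368e-05j
Node n4: branches {R2, R7, I2} → V_4 = -0.3948-0.01425j
Node n5: branches {C1, R4, R6} → V_5 = 0.009119-0.002434j
Node n6: branches {R1, C3} → V_6 = 3.141e-05-0.0006024j
Node n7: branches {C1, R3, C2} → V_7 = 0.001858-0.002458j
Node n8: branches {R2, L1, L2, I2} → V_8 = 0.009113-0.0006039j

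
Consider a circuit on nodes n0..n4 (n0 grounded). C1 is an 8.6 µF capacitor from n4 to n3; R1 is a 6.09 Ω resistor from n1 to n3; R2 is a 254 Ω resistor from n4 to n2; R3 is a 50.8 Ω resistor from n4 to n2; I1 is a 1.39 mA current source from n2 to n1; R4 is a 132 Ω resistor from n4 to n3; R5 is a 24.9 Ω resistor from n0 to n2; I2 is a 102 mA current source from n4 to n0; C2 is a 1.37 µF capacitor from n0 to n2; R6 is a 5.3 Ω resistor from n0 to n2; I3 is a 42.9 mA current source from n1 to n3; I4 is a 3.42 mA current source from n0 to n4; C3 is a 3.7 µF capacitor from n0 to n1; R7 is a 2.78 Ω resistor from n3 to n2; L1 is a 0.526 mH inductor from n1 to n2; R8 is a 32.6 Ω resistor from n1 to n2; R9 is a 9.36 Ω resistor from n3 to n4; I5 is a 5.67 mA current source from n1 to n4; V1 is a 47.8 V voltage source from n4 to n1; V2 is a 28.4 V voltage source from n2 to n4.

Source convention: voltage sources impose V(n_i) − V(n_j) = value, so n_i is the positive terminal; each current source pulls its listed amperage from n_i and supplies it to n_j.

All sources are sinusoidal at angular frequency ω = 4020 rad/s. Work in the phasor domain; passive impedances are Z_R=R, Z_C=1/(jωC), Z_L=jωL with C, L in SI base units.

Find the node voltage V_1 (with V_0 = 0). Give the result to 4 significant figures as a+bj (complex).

-76.19+4.952j V

Element admittances at ω=4020 rad/s:
  Y(C1) = 0.000+0.03457j S between n4,n3
  Y(R1) = 0.1642+0.000j S between n1,n3
  Y(R2) = 0.003937+0.000j S between n4,n2
  Y(R3) = 0.01969+0.000j S between n4,n2
  I1: injects 0.00139 A into n1 (from n2)
  Y(R4) = 0.007576+0.000j S between n4,n3
  Y(R5) = 0.04016+0.000j S between n0,n2
  I2: injects 0.102 A into n0 (from n4)
  Y(C2) = 0.000+0.005507j S between n0,n2
  Y(R6) = 0.1887+0.000j S between n0,n2
  I3: injects 0.0429 A into n3 (from n1)
  I4: injects 0.00342 A into n4 (from n0)
  Y(C3) = 0.000+0.01487j S between n0,n1
  Y(R7) = 0.3597+0.000j S between n3,n2
  Y(L1) = 0.000-0.4729j S between n1,n2
  Y(R8) = 0.03067+0.000j S between n1,n2
  Y(R9) = 0.1068+0.000j S between n3,n4
  I5: injects 0.00567 A into n4 (from n1)
  V1: constraint V(n4)−V(n1) = 47.8
  V2: constraint V(n2)−V(n4) = 28.4
Assemble and solve the 6×6 MNA system:
  V(n1)=-76.19+4.952j  V(n2)=0.01025+4.952j  V(n3)=-24.63+4.748j  V(n4)=-28.39+4.952j
  i(V1)=-10.83+34.94j  i(V2)=-11.85+34.83j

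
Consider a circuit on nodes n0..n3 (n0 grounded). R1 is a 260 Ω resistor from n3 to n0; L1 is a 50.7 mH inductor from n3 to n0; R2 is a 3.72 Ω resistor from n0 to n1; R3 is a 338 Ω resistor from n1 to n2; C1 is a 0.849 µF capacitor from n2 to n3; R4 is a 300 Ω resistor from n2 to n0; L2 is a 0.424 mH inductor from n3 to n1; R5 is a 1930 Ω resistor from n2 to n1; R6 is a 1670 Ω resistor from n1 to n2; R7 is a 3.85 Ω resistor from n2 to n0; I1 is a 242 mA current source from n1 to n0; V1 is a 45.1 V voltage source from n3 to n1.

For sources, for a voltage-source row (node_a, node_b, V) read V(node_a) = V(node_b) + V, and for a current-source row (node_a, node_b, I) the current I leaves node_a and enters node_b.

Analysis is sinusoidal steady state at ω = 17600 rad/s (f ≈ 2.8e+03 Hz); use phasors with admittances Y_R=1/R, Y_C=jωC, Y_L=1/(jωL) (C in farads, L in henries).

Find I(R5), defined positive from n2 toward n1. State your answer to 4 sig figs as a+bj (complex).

0.001014+0.002331j A

Element admittances at ω=17600 rad/s:
  Y(R1) = 0.003846+0.000j S between n3,n0
  Y(L1) = 0.000-0.001121j S between n3,n0
  Y(R2) = 0.2688+0.000j S between n0,n1
  Y(R3) = 0.002959+0.000j S between n1,n2
  Y(C1) = 0.000+0.01494j S between n2,n3
  Y(R4) = 0.003333+0.000j S between n2,n0
  Y(L2) = 0.000-0.1340j S between n3,n1
  Y(R5) = 0.0005181+0.000j S between n2,n1
  Y(R6) = 0.0005988+0.000j S between n1,n2
  Y(R7) = 0.2597+0.000j S between n2,n0
  I1: injects 0.242 A into n0 (from n1)
  V1: constraint V(n3)−V(n1) = 45.1
Assemble and solve the 4×4 MNA system:
  V(n1)=-1.732-2.119j  V(n2)=0.2252+2.381j  V(n3)=43.37-2.119j
  i(V1)=-0.2317+5.456j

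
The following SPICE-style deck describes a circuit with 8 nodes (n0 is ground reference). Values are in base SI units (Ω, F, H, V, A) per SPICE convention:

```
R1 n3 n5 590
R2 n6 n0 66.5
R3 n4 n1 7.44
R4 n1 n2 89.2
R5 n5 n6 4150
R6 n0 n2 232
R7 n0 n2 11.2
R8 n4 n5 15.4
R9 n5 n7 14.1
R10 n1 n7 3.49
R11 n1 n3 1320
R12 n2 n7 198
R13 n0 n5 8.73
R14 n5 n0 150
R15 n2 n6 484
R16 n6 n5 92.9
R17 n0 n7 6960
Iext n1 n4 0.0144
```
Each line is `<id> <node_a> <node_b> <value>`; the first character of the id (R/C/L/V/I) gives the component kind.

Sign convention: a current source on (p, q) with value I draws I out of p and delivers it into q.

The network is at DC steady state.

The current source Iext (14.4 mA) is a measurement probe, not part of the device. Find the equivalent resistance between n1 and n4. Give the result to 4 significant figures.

R_eq = 5.961 Ω

Apply KCL at each of the 7 non-ground nodes and solve the resulting linear system.
Node n1: branches {R3, R4, R10, R11, Iext} → V_1 = -0.03790
Node n2: branches {R4, R6, R7, R12, R15} → V_2 = -0.005097
Node n3: branches {R1, R11} → V_3 = -0.009061
Node n4: branches {R3, R8, Iext} → V_4 = 0.04793
Node n5: branches {R1, R5, R8, R9, R13, R14, R16} → V_5 = 0.003830
Node n6: branches {R2, R5, R15, R16} → V_6 = 0.001125
Node n7: branches {R9, R10, R12, R17} → V_7 = -0.02927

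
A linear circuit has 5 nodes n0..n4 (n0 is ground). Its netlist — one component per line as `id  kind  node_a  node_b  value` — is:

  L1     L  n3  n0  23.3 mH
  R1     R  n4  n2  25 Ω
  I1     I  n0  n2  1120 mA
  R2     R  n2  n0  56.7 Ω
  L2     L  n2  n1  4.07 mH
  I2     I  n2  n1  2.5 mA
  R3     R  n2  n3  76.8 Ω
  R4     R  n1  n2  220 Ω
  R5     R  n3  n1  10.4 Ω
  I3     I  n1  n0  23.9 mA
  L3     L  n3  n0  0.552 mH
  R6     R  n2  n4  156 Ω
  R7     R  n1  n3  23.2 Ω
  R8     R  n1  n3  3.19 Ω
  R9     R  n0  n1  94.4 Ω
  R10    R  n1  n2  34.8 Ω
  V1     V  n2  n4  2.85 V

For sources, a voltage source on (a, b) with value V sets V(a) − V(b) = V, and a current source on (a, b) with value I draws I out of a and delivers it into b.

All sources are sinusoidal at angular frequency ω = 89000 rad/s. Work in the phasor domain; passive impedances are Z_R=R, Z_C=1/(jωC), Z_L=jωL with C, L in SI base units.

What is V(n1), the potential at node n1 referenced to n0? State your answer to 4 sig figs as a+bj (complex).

MNA unknowns: 4 node voltages V₁..V_4 plus 1 source current (V1)
L1: Y=0.000-0.0004822j on G[3,0]
R1: Y=0.04000+0.000j on G[4,2]
I1: z[0]−=1.12, z[2]+=1.12
R2: Y=0.01764+0.000j on G[2,0]
L2: Y=0.000-0.002761j on G[2,1]
I2: z[2]−=0.0025, z[1]+=0.0025
R3: Y=0.01302+0.000j on G[2,3]
R4: Y=0.004545+0.000j on G[1,2]
R5: Y=0.09615+0.000j on G[3,1]
I3: z[1]−=0.0239, z[0]+=0.0239
L3: Y=0.000-0.02035j on G[3,0]
R6: Y=0.006410+0.000j on G[2,4]
R7: Y=0.04310+0.000j on G[1,3]
R8: Y=0.3135+0.000j on G[1,3]
R9: Y=0.01059+0.000j on G[0,1]
R10: Y=0.02874+0.000j on G[1,2]
V1: row V2−V4=2.85, i_V1 at 2,4
solve → V1=18.82+15.92j, V2=31.19+12.21j, V3=18.42+16.64j, V4=28.34+12.21j
aux → i_V1=-0.1323+0.000j

18.82+15.92j V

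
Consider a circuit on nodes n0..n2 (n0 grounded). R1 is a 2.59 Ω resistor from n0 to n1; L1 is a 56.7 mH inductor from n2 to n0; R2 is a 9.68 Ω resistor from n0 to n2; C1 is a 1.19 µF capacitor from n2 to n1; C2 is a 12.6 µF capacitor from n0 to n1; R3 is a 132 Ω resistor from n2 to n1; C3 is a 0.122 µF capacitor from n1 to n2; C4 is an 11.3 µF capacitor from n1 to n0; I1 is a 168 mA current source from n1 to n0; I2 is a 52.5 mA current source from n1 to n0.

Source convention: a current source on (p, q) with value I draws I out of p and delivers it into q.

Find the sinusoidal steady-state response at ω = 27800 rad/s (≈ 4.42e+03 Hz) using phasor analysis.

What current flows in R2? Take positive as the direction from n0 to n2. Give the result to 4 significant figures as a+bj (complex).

0.009085+8.068e-05j A

Apply KCL at each of the 2 non-ground nodes and solve the resulting linear system.
Node n1: branches {R1, C1, C2, R3, C3, C4, I1, I2} → V_1 = -0.1382+0.2379j
Node n2: branches {L1, R2, C1, R3, C3} → V_2 = -0.08794-0.0007810j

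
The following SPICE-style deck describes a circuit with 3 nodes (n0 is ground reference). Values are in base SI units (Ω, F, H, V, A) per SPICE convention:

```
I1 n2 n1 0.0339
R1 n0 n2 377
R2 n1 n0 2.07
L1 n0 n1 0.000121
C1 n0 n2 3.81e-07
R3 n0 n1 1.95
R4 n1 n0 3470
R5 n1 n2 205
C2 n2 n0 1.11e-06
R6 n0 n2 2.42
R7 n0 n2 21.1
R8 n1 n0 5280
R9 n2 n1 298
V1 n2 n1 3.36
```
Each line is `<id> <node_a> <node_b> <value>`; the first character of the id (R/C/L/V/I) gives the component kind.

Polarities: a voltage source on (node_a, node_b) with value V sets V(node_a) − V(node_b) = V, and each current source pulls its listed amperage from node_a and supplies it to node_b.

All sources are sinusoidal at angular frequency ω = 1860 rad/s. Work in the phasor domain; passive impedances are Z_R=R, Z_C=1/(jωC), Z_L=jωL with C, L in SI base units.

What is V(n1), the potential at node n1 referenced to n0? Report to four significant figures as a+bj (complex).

MNA unknowns: 2 node voltages V₁..V_2 plus 1 source current (V1)
I1: z[2]−=0.0339, z[1]+=0.0339
R1: Y=0.002653+0.000j on G[0,2]
R2: Y=0.4831+0.000j on G[1,0]
L1: Y=0.000-4.443j on G[0,1]
C1: Y=0.000+0.0007087j on G[0,2]
R3: Y=0.5128+0.000j on G[0,1]
R4: Y=0.0002882+0.000j on G[1,0]
R5: Y=0.004878+0.000j on G[1,2]
C2: Y=0.000+0.002065j on G[2,0]
R6: Y=0.4132+0.000j on G[0,2]
R7: Y=0.04739+0.000j on G[0,2]
R8: Y=0.0001894+0.000j on G[1,0]
R9: Y=0.003356+0.000j on G[2,1]
V1: row V2−V1=3.36, i_V1 at 2,1
solve → V1=-0.1021-0.3170j, V2=3.258-0.3170j
aux → i_V1=-1.572+0.1378j

-0.1021-0.3170j V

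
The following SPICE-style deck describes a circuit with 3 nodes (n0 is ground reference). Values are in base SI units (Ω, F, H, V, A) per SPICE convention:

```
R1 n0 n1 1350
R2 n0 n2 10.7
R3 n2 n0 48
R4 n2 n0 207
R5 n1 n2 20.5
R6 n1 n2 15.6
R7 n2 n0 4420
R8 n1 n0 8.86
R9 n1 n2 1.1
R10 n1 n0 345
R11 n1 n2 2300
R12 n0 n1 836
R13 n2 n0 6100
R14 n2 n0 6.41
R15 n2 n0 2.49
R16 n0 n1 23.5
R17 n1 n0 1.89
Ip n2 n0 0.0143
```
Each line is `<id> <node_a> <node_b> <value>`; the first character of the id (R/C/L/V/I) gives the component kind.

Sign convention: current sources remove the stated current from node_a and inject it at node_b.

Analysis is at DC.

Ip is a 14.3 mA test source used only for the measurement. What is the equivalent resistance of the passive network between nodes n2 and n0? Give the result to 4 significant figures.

Apply KCL at each of the 2 non-ground nodes and solve the resulting linear system.
Node n1: branches {R1, R5, R6, R8, R9, R10, R11, R12, R16, R17} → V_1 = -0.007844
Node n2: branches {R2, R3, R4, R5, R6, R7, R9, R11, R13, R14, R15, Ip} → V_2 = -0.01313

R_eq = 0.9184 Ω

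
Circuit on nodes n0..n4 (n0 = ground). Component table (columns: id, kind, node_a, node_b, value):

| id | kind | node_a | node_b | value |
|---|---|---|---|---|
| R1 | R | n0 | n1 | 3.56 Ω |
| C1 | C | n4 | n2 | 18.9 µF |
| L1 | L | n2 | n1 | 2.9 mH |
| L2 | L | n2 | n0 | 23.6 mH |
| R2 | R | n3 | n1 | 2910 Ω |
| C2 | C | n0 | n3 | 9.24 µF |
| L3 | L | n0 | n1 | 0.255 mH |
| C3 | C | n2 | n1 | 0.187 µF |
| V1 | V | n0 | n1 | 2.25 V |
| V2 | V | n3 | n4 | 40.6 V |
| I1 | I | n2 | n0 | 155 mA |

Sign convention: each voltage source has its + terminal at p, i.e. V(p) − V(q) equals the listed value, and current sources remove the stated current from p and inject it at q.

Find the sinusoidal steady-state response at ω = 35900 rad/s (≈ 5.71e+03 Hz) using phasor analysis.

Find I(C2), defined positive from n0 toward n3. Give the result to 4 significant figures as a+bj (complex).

Element admittances at ω=35900 rad/s:
  Y(R1) = 0.2809+0.000j S between n0,n1
  Y(C1) = 0.000+0.6785j S between n4,n2
  Y(L1) = 0.000-0.009605j S between n2,n1
  Y(L2) = 0.000-0.001180j S between n2,n0
  Y(R2) = 0.0003436+0.000j S between n3,n1
  Y(C2) = 0.000+0.3317j S between n0,n3
  Y(L3) = 0.000-0.1092j S between n0,n1
  Y(C3) = 0.000+0.006713j S between n2,n1
  V1: constraint V(n0)−V(n1) = 2.25
  V2: constraint V(n3)−V(n4) = 40.6
  I1: injects 0.155 A into n0 (from n2)
Assemble and solve the 6×6 MNA system:
  V(n1)=-2.250+0.000j  V(n2)=-41.33+0.7105j  V(n3)=-0.4882+0.4778j  V(n4)=-41.09+0.4778j
  i(V1)=-0.6347+0.1326j  i(V2)=0.1579+0.1618j

0.1585+0.1619j A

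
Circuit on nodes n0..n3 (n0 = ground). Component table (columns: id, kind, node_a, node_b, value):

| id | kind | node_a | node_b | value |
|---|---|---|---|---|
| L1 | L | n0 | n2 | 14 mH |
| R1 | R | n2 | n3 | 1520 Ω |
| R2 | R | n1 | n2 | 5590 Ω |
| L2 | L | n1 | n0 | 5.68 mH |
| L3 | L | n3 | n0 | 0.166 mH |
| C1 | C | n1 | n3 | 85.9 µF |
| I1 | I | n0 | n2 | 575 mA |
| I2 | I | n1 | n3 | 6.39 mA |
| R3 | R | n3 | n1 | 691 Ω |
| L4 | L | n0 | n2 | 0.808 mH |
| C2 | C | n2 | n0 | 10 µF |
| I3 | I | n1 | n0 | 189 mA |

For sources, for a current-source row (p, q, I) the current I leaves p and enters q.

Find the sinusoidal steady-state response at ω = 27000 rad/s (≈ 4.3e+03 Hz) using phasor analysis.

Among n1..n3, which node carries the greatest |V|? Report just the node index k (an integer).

MNA unknowns: 3 node voltages V₁..V_3
L1: Y=0.000-0.002646j on G[0,2]
R1: Y=0.0006579+0.000j on G[2,3]
R2: Y=0.0001789+0.000j on G[1,2]
L2: Y=0.000-0.006521j on G[1,0]
L3: Y=0.000-0.2231j on G[3,0]
C1: Y=0.000+2.319j on G[1,3]
I1: z[0]−=0.575, z[2]+=0.575
I2: z[1]−=0.00639, z[3]+=0.00639
R3: Y=0.001447+0.000j on G[3,1]
L4: Y=0.000-0.04584j on G[0,2]
C2: Y=0.000+0.2700j on G[2,0]
I3: z[1]−=0.189, z[0]+=0.189
solve → V1=0.006344-0.7432j, V2=0.006754-2.596j, V3=0.006520-0.8254j

2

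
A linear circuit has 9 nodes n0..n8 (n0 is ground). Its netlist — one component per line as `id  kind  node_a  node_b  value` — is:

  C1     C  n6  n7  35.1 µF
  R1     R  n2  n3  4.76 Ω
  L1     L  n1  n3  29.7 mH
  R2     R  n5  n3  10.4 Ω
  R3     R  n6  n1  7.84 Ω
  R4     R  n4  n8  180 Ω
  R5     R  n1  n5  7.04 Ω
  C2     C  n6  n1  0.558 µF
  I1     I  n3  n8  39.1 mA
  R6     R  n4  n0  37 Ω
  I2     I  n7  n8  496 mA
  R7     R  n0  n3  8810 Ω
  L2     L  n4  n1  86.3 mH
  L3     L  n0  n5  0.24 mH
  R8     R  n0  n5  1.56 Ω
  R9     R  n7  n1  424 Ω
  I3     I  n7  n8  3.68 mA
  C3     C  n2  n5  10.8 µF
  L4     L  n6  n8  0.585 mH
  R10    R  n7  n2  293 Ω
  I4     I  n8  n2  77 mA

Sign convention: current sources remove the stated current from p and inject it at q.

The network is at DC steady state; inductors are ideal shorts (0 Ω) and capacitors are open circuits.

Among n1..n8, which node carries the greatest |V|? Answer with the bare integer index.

MNA unknowns: 8 node voltages V₁..V_8 plus 4 source currents (L1, L2, L3, L4)
C1: Y=0.000 on G[6,7]
R1: Y=0.2101 on G[2,3]
L1: row V1−V3=0, i_L1 at 1,3
R2: Y=0.09615 on G[5,3]
R3: Y=0.1276 on G[6,1]
R4: Y=0.005556 on G[4,8]
R5: Y=0.1420 on G[1,5]
C2: Y=0.000 on G[6,1]
I1: z[3]−=0.0391, z[8]+=0.0391
R6: Y=0.02703 on G[4,0]
I2: z[7]−=0.496, z[8]+=0.496
R7: Y=0.0001135 on G[0,3]
L2: row V4−V1=0, i_L2 at 4,1
L3: row V0−V5=0, i_L3 at 0,5
R8: Y=0.6410 on G[0,5]
R9: Y=0.002358 on G[7,1]
I3: z[7]−=0.00368, z[8]+=0.00368
C3: Y=0.000 on G[2,5]
L4: row V6−V8=0, i_L4 at 6,8
R10: Y=0.003413 on G[7,2]
I4: z[8]−=0.077, z[2]+=0.077
solve → V1=0.000, V2=-1.033, V3=0.000, V4=0.000, V5=0.000, V6=3.469, V7=-87.19, V8=3.469
aux → i_L1=0.2561, i_L2=0.01927, i_L3=0.000, i_L4=-0.4425

7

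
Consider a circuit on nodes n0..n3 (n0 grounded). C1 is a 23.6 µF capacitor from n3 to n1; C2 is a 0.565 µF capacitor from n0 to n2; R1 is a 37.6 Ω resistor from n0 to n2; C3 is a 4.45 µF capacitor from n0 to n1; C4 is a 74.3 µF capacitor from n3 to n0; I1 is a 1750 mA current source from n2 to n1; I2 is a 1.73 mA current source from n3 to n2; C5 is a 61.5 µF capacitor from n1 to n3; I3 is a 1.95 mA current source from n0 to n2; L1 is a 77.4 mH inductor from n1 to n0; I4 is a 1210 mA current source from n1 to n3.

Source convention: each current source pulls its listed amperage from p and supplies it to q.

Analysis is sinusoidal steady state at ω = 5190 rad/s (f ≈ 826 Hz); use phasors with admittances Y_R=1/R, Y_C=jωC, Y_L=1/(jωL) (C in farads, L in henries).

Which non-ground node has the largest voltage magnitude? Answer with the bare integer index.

Apply KCL at each of the 3 non-ground nodes and solve the resulting linear system.
Node n1: branches {C1, C3, I1, C5, L1, I4} → V_1 = 0.000-5.233j
Node n2: branches {C2, R1, I1, I2, I3} → V_2 = -64.87+7.153j
Node n3: branches {C1, C4, I2, C5, I4} → V_3 = 0.000-4.254j

2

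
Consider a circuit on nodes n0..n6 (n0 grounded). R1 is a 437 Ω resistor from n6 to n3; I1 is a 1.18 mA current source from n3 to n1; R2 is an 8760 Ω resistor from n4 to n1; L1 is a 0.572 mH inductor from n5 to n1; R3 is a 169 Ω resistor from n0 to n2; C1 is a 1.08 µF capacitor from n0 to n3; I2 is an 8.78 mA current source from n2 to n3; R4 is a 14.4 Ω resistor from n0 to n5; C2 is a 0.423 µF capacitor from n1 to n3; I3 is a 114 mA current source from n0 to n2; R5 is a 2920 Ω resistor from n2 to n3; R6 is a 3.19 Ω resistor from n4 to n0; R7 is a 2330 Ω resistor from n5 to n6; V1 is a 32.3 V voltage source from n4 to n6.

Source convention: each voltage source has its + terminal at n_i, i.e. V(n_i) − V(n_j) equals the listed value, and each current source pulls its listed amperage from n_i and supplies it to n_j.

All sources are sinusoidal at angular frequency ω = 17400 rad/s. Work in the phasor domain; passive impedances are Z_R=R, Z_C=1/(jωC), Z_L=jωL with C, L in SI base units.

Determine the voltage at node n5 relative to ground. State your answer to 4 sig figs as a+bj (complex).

Apply KCL at each of the 6 non-ground nodes and solve the resulting linear system.
Node n1: branches {I1, R2, L1, C2} → V_1 = -0.4348-0.1506j
Node n2: branches {R3, I2, I3, R5} → V_2 = 16.79+0.1212j
Node n3: branches {R1, I1, C1, I2, C2, R5} → V_3 = -0.3422+2.215j
Node n4: branches {R2, R6, V1} → V_4 = 0.2743+0.01598j
Node n5: branches {L1, R4, R7} → V_5 = -0.4278+0.01013j
Node n6: branches {R1, R7, V1} → V_6 = -32.03+0.01598j
Source currents: i(V1)=-0.08606-0.005029j

-0.4278+0.01013j V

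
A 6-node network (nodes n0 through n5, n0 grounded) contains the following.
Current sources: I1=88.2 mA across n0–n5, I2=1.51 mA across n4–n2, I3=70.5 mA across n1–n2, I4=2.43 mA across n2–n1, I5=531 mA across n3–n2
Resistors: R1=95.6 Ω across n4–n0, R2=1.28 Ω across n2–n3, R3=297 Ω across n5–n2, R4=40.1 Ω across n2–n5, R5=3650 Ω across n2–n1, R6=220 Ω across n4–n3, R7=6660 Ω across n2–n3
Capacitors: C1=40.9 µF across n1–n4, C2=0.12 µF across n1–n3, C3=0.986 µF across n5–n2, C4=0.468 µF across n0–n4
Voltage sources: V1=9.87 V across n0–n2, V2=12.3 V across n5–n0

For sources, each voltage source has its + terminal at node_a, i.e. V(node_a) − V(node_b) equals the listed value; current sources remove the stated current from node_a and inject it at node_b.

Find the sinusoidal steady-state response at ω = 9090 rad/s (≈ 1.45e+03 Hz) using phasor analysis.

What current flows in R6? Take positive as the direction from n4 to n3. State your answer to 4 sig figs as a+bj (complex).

MNA unknowns: 5 node voltages V₁..V_5 plus 2 source currents (V1, V2)
I1: z[0]−=0.0882, z[5]+=0.0882
I2: z[4]−=0.00151, z[2]+=0.00151
I3: z[1]−=0.0705, z[2]+=0.0705
R1: Y=0.01046+0.000j on G[4,0]
I4: z[2]−=0.00243, z[1]+=0.00243
I5: z[3]−=0.531, z[2]+=0.531
R2: Y=0.7812+0.000j on G[2,3]
R3: Y=0.003367+0.000j on G[5,2]
C1: Y=0.000+0.3718j on G[1,4]
R4: Y=0.02494+0.000j on G[2,5]
R5: Y=0.0002740+0.000j on G[2,1]
R6: Y=0.004545+0.000j on G[4,3]
C2: Y=0.000+0.001091j on G[1,3]
R7: Y=0.0001502+0.000j on G[2,3]
C3: Y=0.000+0.008963j on G[5,2]
C4: Y=0.000+0.004254j on G[0,4]
V1: row V0−V2=9.87, i_V1 at 0,2
V2: row V5−V0=12.3, i_V2 at 5,0
solve → V1=-7.241+1.958j, V2=-9.870+0.000j, V3=-10.53+0.01486j, V4=-7.230+1.779j, V5=12.30+0.000j
aux → i_V1=-0.7107-0.2109j, i_V2=-0.5393-0.1987j

0.01501+0.008019j A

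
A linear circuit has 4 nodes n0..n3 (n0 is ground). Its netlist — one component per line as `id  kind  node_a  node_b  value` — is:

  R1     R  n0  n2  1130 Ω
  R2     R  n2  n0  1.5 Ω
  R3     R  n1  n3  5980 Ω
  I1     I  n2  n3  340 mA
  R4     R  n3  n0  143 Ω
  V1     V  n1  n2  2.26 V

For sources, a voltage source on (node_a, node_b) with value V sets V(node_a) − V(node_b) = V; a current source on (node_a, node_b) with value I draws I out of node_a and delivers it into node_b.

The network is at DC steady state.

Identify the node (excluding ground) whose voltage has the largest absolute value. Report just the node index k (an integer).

3

Apply KCL at each of the 3 non-ground nodes and solve the resulting linear system.
Node n1: branches {R3, V1} → V_1 = 1.762
Node n2: branches {R1, R2, I1, V1} → V_2 = -0.4979
Node n3: branches {R3, I1, R4} → V_3 = 47.53
Source currents: i(V1)=0.007653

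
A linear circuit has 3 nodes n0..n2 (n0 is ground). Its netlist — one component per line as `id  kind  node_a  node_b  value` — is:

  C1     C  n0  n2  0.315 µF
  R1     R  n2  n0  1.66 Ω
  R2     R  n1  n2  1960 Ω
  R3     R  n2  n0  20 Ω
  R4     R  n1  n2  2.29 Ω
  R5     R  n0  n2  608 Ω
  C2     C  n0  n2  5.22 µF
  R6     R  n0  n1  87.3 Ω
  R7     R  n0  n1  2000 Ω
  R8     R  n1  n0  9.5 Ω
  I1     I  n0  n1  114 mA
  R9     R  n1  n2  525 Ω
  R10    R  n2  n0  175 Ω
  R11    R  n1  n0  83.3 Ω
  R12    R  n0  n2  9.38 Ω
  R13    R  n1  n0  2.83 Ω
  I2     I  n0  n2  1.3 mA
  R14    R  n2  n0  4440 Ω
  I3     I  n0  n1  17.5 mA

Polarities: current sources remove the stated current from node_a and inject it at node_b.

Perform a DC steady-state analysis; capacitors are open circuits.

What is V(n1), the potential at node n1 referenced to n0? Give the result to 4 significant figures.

MNA unknowns: 2 node voltages V₁..V_2
C1: Y=0.000 on G[0,2]
R1: Y=0.6024 on G[2,0]
R2: Y=0.0005102 on G[1,2]
R3: Y=0.05000 on G[2,0]
R4: Y=0.4367 on G[1,2]
R5: Y=0.001645 on G[0,2]
C2: Y=0.000 on G[0,2]
R6: Y=0.01145 on G[0,1]
R7: Y=0.0005000 on G[0,1]
R8: Y=0.1053 on G[1,0]
I1: z[0]−=0.114, z[1]+=0.114
R9: Y=0.001905 on G[1,2]
R10: Y=0.005714 on G[2,0]
R11: Y=0.01200 on G[1,0]
R12: Y=0.1066 on G[0,2]
R13: Y=0.3534 on G[1,0]
I2: z[0]−=0.0013, z[2]+=0.0013
R14: Y=0.0002252 on G[2,0]
I3: z[0]−=0.0175, z[1]+=0.0175
solve → V1=0.1732, V2=0.06417

0.1732 V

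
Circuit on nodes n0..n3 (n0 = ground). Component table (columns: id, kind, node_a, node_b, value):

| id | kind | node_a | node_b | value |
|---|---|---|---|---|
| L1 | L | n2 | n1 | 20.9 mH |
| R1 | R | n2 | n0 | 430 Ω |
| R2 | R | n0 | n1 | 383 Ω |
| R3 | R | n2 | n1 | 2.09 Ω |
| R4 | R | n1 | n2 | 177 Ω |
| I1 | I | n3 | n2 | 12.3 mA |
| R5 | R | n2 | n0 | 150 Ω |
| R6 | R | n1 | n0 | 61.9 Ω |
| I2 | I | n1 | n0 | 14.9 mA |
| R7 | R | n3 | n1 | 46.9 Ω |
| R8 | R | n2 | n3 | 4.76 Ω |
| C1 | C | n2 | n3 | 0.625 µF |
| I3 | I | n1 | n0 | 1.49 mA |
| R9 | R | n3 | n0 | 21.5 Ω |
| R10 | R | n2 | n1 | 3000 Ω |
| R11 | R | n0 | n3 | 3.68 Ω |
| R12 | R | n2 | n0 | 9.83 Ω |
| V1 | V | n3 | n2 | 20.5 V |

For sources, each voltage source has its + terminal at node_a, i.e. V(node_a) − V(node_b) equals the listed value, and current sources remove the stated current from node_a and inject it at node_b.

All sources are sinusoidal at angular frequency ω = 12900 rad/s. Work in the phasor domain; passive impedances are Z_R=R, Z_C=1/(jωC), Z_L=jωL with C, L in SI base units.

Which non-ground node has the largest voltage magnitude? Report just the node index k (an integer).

2

MNA unknowns: 3 node voltages V₁..V_3 plus 1 source current (V1)
L1: Y=0.000-0.003709j on G[2,1]
R1: Y=0.002326+0.000j on G[2,0]
R2: Y=0.002611+0.000j on G[0,1]
R3: Y=0.4785+0.000j on G[2,1]
R4: Y=0.005650+0.000j on G[1,2]
I1: z[3]−=0.0123, z[2]+=0.0123
R5: Y=0.006667+0.000j on G[2,0]
R6: Y=0.01616+0.000j on G[1,0]
I2: z[1]−=0.0149, z[0]+=0.0149
R7: Y=0.02132+0.000j on G[3,1]
R8: Y=0.2101+0.000j on G[2,3]
C1: Y=0.000+0.008063j on G[2,3]
I3: z[1]−=0.00149, z[0]+=0.00149
R9: Y=0.04651+0.000j on G[3,0]
R10: Y=0.0003333+0.000j on G[2,1]
R11: Y=0.2717+0.000j on G[0,3]
R12: Y=0.1017+0.000j on G[2,0]
V1: row V3−V2=20.5, i_V1 at 3,2
solve → V1=-13.34+0.009001j, V2=-14.66-0.0003938j, V3=5.836-0.0003938j
aux → i_V1=-6.585-0.1650j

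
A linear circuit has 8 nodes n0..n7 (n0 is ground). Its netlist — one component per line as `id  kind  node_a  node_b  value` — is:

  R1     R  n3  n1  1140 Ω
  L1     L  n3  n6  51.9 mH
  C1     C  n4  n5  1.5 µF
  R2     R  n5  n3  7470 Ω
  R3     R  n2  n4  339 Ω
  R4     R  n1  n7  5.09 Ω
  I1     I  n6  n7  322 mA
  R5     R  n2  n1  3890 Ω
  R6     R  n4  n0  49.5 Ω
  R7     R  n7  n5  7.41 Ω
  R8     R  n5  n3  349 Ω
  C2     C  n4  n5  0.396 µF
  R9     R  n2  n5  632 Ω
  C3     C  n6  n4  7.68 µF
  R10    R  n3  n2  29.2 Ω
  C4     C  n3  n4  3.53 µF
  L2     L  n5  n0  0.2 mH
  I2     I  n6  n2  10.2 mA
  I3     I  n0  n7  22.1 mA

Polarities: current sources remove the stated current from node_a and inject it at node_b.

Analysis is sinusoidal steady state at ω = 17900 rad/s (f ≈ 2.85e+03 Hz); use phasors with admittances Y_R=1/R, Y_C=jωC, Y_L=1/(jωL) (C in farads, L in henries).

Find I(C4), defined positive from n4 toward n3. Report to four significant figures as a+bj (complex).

MNA unknowns: 7 node voltages V₁..V_7
R1: Y=0.0008772+0.000j on G[3,1]
L1: Y=0.000-0.001076j on G[3,6]
C1: Y=0.000+0.02685j on G[4,5]
R2: Y=0.0001339+0.000j on G[5,3]
R3: Y=0.002950+0.000j on G[2,4]
R4: Y=0.1965+0.000j on G[1,7]
I1: z[6]−=0.322, z[7]+=0.322
R5: Y=0.0002571+0.000j on G[2,1]
R6: Y=0.02020+0.000j on G[4,0]
R7: Y=0.1350+0.000j on G[7,5]
R8: Y=0.002865+0.000j on G[5,3]
C2: Y=0.000+0.007088j on G[4,5]
R9: Y=0.001582+0.000j on G[2,5]
C3: Y=0.000+0.1375j on G[6,4]
R10: Y=0.03425+0.000j on G[3,2]
C4: Y=0.000+0.06319j on G[3,4]
L2: Y=0.000-0.2793j on G[5,0]
I2: z[6]−=0.0102, z[2]+=0.0102
I3: z[0]−=0.0221, z[7]+=0.0221
solve → V1=2.909+0.4602j, V2=-4.134+5.525j, V3=-4.688+5.723j, V4=-4.246+6.427j, V5=0.4648+0.3862j, V6=-4.243+8.868j, V7=2.952+0.4301j

-0.04446+0.02788j A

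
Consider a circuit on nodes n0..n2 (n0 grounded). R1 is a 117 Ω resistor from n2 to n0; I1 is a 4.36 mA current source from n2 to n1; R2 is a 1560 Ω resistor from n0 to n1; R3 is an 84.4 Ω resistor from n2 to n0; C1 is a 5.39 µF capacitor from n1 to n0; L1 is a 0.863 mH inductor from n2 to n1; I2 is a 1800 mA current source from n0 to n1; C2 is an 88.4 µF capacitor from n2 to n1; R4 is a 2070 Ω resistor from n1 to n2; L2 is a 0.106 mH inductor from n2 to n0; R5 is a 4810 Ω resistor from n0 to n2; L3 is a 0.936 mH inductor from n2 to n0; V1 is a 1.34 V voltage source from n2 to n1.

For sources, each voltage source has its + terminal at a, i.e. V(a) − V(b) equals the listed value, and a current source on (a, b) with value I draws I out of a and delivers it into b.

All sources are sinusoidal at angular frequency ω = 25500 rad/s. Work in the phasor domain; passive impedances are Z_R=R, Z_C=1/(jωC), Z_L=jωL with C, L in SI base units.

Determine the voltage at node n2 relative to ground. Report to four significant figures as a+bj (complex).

-0.1621+6.575j V

MNA unknowns: 2 node voltages V₁..V_2 plus 1 source current (V1)
R1: Y=0.008547+0.000j on G[2,0]
I1: z[2]−=0.00436, z[1]+=0.00436
R2: Y=0.0006410+0.000j on G[0,1]
R3: Y=0.01185+0.000j on G[2,0]
C1: Y=0.000+0.1374j on G[1,0]
L1: Y=0.000-0.04544j on G[2,1]
I2: z[0]−=1.8, z[1]+=1.8
C2: Y=0.000+2.254j on G[2,1]
R4: Y=0.0004831+0.000j on G[1,2]
L2: Y=0.000-0.3700j on G[2,0]
R5: Y=0.0002079+0.000j on G[0,2]
L3: Y=0.000-0.04190j on G[2,0]
V1: row V2−V1=1.34, i_V1 at 2,1
solve → V1=-1.502+6.575j, V2=-0.1621+6.575j
aux → i_V1=-2.710-3.162j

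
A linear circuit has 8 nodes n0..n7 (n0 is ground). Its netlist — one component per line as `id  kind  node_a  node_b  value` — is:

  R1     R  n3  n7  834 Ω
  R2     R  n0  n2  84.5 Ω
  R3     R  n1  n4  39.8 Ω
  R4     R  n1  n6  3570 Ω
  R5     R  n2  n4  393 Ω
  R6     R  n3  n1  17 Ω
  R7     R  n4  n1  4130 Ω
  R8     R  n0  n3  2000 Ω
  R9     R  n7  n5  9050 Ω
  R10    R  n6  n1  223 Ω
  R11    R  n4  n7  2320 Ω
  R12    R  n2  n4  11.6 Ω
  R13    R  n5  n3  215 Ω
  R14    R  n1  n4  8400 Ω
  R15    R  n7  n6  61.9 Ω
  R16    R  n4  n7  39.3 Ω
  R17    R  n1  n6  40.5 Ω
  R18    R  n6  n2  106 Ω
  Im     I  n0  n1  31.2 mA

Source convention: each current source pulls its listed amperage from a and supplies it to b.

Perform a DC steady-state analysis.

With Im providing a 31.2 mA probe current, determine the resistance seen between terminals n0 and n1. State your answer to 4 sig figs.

R_eq = 111.9 Ω

Apply KCL at each of the 7 non-ground nodes and solve the resulting linear system.
Node n1: branches {R3, R4, R6, R7, R10, R14, R17, Im} → V_1 = 3.491
Node n2: branches {R2, R5, R12, R18} → V_2 = 2.491
Node n3: branches {R1, R6, R8, R13} → V_3 = 3.450
Node n4: branches {R3, R5, R7, R11, R12, R14, R16} → V_4 = 2.752
Node n5: branches {R9, R13} → V_5 = 3.438
Node n6: branches {R4, R10, R15, R17, R18} → V_6 = 3.153
Node n7: branches {R1, R9, R11, R15, R16} → V_7 = 2.923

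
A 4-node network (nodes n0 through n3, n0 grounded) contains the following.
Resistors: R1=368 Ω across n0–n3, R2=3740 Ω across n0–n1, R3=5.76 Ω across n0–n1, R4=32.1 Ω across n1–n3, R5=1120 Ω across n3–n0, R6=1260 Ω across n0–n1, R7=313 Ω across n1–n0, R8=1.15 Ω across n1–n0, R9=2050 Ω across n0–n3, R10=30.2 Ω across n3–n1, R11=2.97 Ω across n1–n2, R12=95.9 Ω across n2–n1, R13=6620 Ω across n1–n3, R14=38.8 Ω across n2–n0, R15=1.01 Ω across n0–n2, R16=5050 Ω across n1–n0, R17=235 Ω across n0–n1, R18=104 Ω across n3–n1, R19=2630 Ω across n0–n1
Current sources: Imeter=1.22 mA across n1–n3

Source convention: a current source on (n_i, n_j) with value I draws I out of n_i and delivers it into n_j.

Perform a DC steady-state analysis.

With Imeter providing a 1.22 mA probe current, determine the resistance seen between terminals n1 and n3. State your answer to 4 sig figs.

R_eq = 12.80 Ω

Element admittances at DC:
  Y(R1) = 0.002717 S between n0,n3
  Y(R2) = 0.0002674 S between n0,n1
  Y(R3) = 0.1736 S between n0,n1
  Y(R4) = 0.03115 S between n1,n3
  Y(R5) = 0.0008929 S between n3,n0
  Y(R6) = 0.0007937 S between n0,n1
  Y(R7) = 0.003195 S between n1,n0
  Y(R8) = 0.8696 S between n1,n0
  Y(R9) = 0.0004878 S between n0,n3
  Y(R10) = 0.03311 S between n3,n1
  Y(R11) = 0.3367 S between n1,n2
  Y(R12) = 0.01043 S between n2,n1
  Y(R13) = 0.0001511 S between n1,n3
  Y(R14) = 0.02577 S between n2,n0
  Y(R15) = 0.9901 S between n0,n2
  Y(R16) = 0.0001980 S between n1,n0
  Y(R17) = 0.004255 S between n0,n1
  Y(R18) = 0.009615 S between n3,n1
  Y(R19) = 0.0003802 S between n0,n1
  Imeter: injects 0.00122 A into n3 (from n1)
Assemble and solve the 3×3 MNA system:
  V(n1)=-4.867e-05  V(n2)=-1.239e-05  V(n3)=0.01557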